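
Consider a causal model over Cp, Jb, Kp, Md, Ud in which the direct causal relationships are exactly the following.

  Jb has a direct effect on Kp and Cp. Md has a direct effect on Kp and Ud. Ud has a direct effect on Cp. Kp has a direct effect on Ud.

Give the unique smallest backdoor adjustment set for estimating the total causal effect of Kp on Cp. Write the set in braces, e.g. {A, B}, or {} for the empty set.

{Jb, Md}

Variables eligible for adjustment (non-descendants of Kp, excluding Kp and Cp): {Jb, Md}.
Backdoor paths from Kp to Cp:
  P1: Kp <- Md -> Ud -> Cp
  P2: Kp <- Jb -> Cp
The empty set is not sufficient: P1 (Kp <- Md -> Ud -> Cp) has no collider blocking it and no conditioned non-collider, so it is open.
Try {Jb, Md}:
  P1: blocked at fork node Md ∈ conditioning set.
  P2: blocked at fork node Jb ∈ conditioning set.
{Jb, Md} contains no descendant of Kp and blocks every backdoor path.
Every element of {Jb, Md} is needed (dropping Jb leaves P2 open; dropping Md leaves P1 open), so no proper subset is valid.
Among all size-2 subsets of the eligible variables, only {Jb, Md} blocks every backdoor path, so it is the unique smallest valid adjustment set.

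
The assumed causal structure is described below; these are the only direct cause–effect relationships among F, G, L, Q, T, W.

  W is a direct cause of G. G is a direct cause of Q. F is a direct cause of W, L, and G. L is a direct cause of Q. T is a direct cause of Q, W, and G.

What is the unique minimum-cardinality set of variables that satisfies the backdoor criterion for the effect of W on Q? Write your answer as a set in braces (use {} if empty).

{F, T}

Variables eligible for adjustment (non-descendants of W, excluding W and Q): {F, L, T}.
Backdoor paths from W to Q:
  P1: W <- F -> G <- T -> Q
  P2: W <- F -> G -> Q
  P3: W <- F -> L -> Q
  P4: W <- T -> G <- F -> L -> Q
  P5: W <- T -> G -> Q
  P6: W <- T -> Q
The empty set is not sufficient: P2 (W <- F -> G -> Q) has no collider blocking it and no conditioned non-collider, so it is open.
Try {F, T}:
  P1: blocked at fork node F ∈ conditioning set.
  P2: blocked at fork node F ∈ conditioning set.
  P3: blocked at fork node F ∈ conditioning set.
  P4: blocked at fork node T ∈ conditioning set.
  P5: blocked at fork node T ∈ conditioning set.
  P6: blocked at fork node T ∈ conditioning set.
{F, T} contains no descendant of W and blocks every backdoor path.
Every element of {F, T} is needed (dropping F leaves P2 open; dropping T leaves P5 open), so no proper subset is valid.
Among all size-2 subsets of the eligible variables, only {F, T} blocks every backdoor path, so it is the unique smallest valid adjustment set.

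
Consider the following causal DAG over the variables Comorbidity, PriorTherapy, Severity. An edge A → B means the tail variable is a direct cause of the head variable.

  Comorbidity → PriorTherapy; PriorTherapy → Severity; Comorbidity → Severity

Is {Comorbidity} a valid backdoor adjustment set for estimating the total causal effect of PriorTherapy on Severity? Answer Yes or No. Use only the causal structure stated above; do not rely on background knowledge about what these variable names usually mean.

Backdoor paths from PriorTherapy to Severity (paths whose first edge points into PriorTherapy):
  P1: PriorTherapy <- Comorbidity -> Severity
Condition 1 (no descendant of PriorTherapy in the set): holds — descendants of PriorTherapy are {Severity}; none are in {Comorbidity}.
Condition 2 (every backdoor path blocked by {Comorbidity}):
  P1: blocked at fork node Comorbidity ∈ conditioning set.
{Comorbidity} satisfies the backdoor criterion.

Yes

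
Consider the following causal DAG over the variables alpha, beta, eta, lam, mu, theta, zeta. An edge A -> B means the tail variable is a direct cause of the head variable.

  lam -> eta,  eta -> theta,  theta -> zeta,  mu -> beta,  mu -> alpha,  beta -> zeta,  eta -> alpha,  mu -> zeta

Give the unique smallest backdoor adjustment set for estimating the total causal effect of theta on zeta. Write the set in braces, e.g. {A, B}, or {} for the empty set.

Variables eligible for adjustment (non-descendants of theta, excluding theta and zeta): {alpha, beta, eta, lam, mu}.
Backdoor paths from theta to zeta:
  P1: theta <- eta -> alpha <- mu -> beta -> zeta
  P2: theta <- eta -> alpha <- mu -> zeta
Each backdoor path contains an unconditioned collider, so every path is already blocked with the empty conditioning set:
  P1: blocked at collider alpha (neither it nor any descendant is in the conditioning set).
  P2: blocked at collider alpha (neither it nor any descendant is in the conditioning set).
The empty set is therefore the unique smallest valid set.

{}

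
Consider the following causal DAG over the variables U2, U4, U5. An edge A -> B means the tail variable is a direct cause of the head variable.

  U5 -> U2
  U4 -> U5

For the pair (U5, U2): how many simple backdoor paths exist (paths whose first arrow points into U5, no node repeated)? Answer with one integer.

A backdoor path from U5 to U2 is any simple undirected path whose first edge points into U5 (i.e. leaves U5 via a parent).
Parents of U5: {U4}.
No simple path from any parent of U5 reaches U2 without revisiting U5, so there are no backdoor paths.

0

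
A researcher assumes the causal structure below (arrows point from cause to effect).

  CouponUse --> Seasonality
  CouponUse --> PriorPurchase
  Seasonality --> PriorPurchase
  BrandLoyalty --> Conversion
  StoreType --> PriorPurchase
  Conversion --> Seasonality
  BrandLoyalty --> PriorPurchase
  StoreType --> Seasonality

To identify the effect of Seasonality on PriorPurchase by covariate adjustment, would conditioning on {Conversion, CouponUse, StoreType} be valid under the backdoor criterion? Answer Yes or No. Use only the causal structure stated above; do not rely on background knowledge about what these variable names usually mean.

Yes

Backdoor paths from Seasonality to PriorPurchase (paths whose first edge points into Seasonality):
  P1: Seasonality <- StoreType -> PriorPurchase
  P2: Seasonality <- Conversion <- BrandLoyalty -> PriorPurchase
  P3: Seasonality <- CouponUse -> PriorPurchase
Condition 1 (no descendant of Seasonality in the set): holds — descendants of Seasonality are {PriorPurchase}; none are in {Conversion, CouponUse, StoreType}.
Condition 2 (every backdoor path blocked by {Conversion, CouponUse, StoreType}):
  P1: blocked at fork node StoreType ∈ conditioning set.
  P2: blocked at chain node Conversion ∈ conditioning set.
  P3: blocked at fork node CouponUse ∈ conditioning set.
{Conversion, CouponUse, StoreType} satisfies the backdoor criterion.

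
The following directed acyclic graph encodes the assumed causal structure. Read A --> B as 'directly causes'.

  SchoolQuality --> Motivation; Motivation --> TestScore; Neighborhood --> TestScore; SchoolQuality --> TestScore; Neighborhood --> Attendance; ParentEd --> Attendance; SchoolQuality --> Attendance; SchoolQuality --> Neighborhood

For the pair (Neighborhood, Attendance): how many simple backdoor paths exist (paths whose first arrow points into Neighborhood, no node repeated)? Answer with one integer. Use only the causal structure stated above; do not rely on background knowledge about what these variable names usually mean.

A backdoor path from Neighborhood to Attendance is any simple undirected path whose first edge points into Neighborhood (i.e. leaves Neighborhood via a parent).
Parents of Neighborhood: {SchoolQuality}.
Enumerating:
  P1: Neighborhood <- SchoolQuality -> Attendance
That exhausts the simple backdoor paths. Count: 1.

1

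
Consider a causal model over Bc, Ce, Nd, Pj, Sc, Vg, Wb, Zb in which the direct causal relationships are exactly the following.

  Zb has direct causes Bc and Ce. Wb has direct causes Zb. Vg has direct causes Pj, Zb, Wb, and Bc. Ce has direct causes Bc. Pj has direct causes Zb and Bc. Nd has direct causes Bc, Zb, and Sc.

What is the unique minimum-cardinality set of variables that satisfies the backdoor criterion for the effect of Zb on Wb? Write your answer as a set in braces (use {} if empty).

{}

Variables eligible for adjustment (non-descendants of Zb, excluding Zb and Wb): {Bc, Ce, Sc}.
Backdoor paths from Zb to Wb:
  P1: Zb <- Bc -> Pj -> Vg <- Wb
  P2: Zb <- Bc -> Vg <- Wb
  P3: Zb <- Ce <- Bc -> Pj -> Vg <- Wb
  P4: Zb <- Ce <- Bc -> Vg <- Wb
Each backdoor path contains an unconditioned collider, so every path is already blocked with the empty conditioning set:
  P1: blocked at collider Vg (neither it nor any descendant is in the conditioning set).
  P2: blocked at collider Vg (neither it nor any descendant is in the conditioning set).
  P3: blocked at collider Vg (neither it nor any descendant is in the conditioning set).
  P4: blocked at collider Vg (neither it nor any descendant is in the conditioning set).
The empty set is therefore the unique smallest valid set.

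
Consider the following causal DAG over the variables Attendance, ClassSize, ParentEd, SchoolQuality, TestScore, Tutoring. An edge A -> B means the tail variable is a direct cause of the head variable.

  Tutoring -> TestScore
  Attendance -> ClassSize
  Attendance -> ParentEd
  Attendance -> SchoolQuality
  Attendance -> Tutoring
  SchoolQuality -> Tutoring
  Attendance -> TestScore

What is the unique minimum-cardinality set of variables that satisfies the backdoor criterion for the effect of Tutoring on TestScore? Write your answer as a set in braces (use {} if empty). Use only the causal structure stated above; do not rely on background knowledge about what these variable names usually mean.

{Attendance}

Variables eligible for adjustment (non-descendants of Tutoring, excluding Tutoring and TestScore): {Attendance, ClassSize, ParentEd, SchoolQuality}.
Backdoor paths from Tutoring to TestScore:
  P1: Tutoring <- Attendance -> TestScore
  P2: Tutoring <- SchoolQuality <- Attendance -> TestScore
The empty set is not sufficient: P1 (Tutoring <- Attendance -> TestScore) has no collider blocking it and no conditioned non-collider, so it is open.
Try {Attendance}:
  P1: blocked at fork node Attendance ∈ conditioning set.
  P2: blocked at fork node Attendance ∈ conditioning set.
{Attendance} contains no descendant of Tutoring and blocks every backdoor path.
No other singleton works — e.g. {SchoolQuality} leaves P1 open — so {Attendance} is the unique smallest valid adjustment set.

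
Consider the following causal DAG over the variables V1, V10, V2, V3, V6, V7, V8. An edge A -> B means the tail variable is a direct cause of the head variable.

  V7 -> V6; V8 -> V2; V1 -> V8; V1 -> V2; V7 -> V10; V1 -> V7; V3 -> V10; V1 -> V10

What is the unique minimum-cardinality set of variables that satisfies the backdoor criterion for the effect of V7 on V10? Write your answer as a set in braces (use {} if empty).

{V1}

Variables eligible for adjustment (non-descendants of V7, excluding V7 and V10): {V1, V2, V3, V8}.
Backdoor paths from V7 to V10:
  P1: V7 <- V1 -> V10
The empty set is not sufficient: P1 (V7 <- V1 -> V10) has no collider blocking it and no conditioned non-collider, so it is open.
Try {V1}:
  P1: blocked at fork node V1 ∈ conditioning set.
{V1} contains no descendant of V7 and blocks every backdoor path.
No other singleton works — e.g. {V8} leaves P1 open — so {V1} is the unique smallest valid adjustment set.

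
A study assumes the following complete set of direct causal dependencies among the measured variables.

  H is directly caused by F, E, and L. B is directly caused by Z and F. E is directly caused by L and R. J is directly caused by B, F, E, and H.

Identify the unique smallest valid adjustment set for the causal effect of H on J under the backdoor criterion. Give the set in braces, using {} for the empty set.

Variables eligible for adjustment (non-descendants of H, excluding H and J): {B, E, F, L, R, Z}.
Backdoor paths from H to J:
  P1: H <- L -> E -> J
  P2: H <- F -> B -> J
  P3: H <- F -> J
  P4: H <- E -> J
The empty set is not sufficient: P1 (H <- L -> E -> J) has no collider blocking it and no conditioned non-collider, so it is open.
Try {E, F}:
  P1: blocked at chain node E ∈ conditioning set.
  P2: blocked at fork node F ∈ conditioning set.
  P3: blocked at fork node F ∈ conditioning set.
  P4: blocked at fork node E ∈ conditioning set.
{E, F} contains no descendant of H and blocks every backdoor path.
Every element of {E, F} is needed (dropping E leaves P1 open; dropping F leaves P2 open), so no proper subset is valid.
Among all size-2 subsets of the eligible variables, only {E, F} blocks every backdoor path, so it is the unique smallest valid adjustment set.

{E, F}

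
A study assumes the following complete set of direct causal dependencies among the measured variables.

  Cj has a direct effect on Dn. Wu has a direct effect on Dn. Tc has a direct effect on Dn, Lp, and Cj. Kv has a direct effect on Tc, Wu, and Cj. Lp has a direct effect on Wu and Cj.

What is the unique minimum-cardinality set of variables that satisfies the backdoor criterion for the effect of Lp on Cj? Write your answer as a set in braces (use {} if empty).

{Tc}

Variables eligible for adjustment (non-descendants of Lp, excluding Lp and Cj): {Kv, Tc}.
Backdoor paths from Lp to Cj:
  P1: Lp <- Tc <- Kv -> Wu -> Dn <- Cj
  P2: Lp <- Tc <- Kv -> Cj
  P3: Lp <- Tc -> Cj
  P4: Lp <- Tc -> Dn <- Wu <- Kv -> Cj
  P5: Lp <- Tc -> Dn <- Cj
The empty set is not sufficient: P2 (Lp <- Tc <- Kv -> Cj) has no collider blocking it and no conditioned non-collider, so it is open.
Try {Tc}:
  P1: blocked at chain node Tc ∈ conditioning set.
  P2: blocked at chain node Tc ∈ conditioning set.
  P3: blocked at fork node Tc ∈ conditioning set.
  P4: blocked at fork node Tc ∈ conditioning set.
  P5: blocked at fork node Tc ∈ conditioning set.
{Tc} contains no descendant of Lp and blocks every backdoor path.
No other singleton works — e.g. {Kv} leaves P3 open — so {Tc} is the unique smallest valid adjustment set.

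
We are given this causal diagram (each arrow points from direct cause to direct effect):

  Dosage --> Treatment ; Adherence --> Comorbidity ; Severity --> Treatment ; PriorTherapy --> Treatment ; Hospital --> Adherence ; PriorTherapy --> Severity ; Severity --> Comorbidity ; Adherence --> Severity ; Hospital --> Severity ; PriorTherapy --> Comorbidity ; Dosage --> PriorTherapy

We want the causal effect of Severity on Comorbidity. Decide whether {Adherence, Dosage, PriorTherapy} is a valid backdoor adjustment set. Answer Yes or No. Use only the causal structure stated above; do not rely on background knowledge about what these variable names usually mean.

Yes

Backdoor paths from Severity to Comorbidity (paths whose first edge points into Severity):
  P1: Severity <- PriorTherapy -> Comorbidity
  P2: Severity <- Hospital -> Adherence -> Comorbidity
  P3: Severity <- Adherence -> Comorbidity
Condition 1 (no descendant of Severity in the set): holds — descendants of Severity are {Comorbidity, Treatment}; none are in {Adherence, Dosage, PriorTherapy}.
Condition 2 (every backdoor path blocked by {Adherence, Dosage, PriorTherapy}):
  P1: blocked at fork node PriorTherapy ∈ conditioning set.
  P2: blocked at chain node Adherence ∈ conditioning set.
  P3: blocked at fork node Adherence ∈ conditioning set.
{Adherence, Dosage, PriorTherapy} satisfies the backdoor criterion.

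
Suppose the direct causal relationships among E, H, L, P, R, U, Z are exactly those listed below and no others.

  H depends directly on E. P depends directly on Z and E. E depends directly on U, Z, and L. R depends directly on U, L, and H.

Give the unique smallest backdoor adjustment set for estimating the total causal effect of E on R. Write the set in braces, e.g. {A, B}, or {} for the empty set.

Variables eligible for adjustment (non-descendants of E, excluding E and R): {L, U, Z}.
Backdoor paths from E to R:
  P1: E <- U -> R
  P2: E <- L -> R
The empty set is not sufficient: P1 (E <- U -> R) has no collider blocking it and no conditioned non-collider, so it is open.
Try {L, U}:
  P1: blocked at fork node U ∈ conditioning set.
  P2: blocked at fork node L ∈ conditioning set.
{L, U} contains no descendant of E and blocks every backdoor path.
Every element of {L, U} is needed (dropping L leaves P2 open; dropping U leaves P1 open), so no proper subset is valid.
Among all size-2 subsets of the eligible variables, only {L, U} blocks every backdoor path, so it is the unique smallest valid adjustment set.

{L, U}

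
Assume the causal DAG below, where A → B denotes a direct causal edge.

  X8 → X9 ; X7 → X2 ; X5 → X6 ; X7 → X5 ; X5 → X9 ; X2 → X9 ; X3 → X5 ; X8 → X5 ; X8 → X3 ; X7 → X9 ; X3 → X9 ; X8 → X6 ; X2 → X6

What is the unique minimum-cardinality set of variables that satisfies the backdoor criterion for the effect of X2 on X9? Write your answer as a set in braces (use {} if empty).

Variables eligible for adjustment (non-descendants of X2, excluding X2 and X9): {X3, X5, X7, X8}.
Backdoor paths from X2 to X9:
  P1: X2 <- X7 -> X5 <- X8 -> X3 -> X9
  P2: X2 <- X7 -> X5 <- X8 -> X9
  P3: X2 <- X7 -> X5 <- X3 <- X8 -> X9
  P4: X2 <- X7 -> X5 <- X3 -> X9
  P5: X2 <- X7 -> X5 -> X6 <- X8 -> X3 -> X9
  P6: X2 <- X7 -> X5 -> X6 <- X8 -> X9
  P7: X2 <- X7 -> X5 -> X9
  P8: X2 <- X7 -> X9
The empty set is not sufficient: P7 (X2 <- X7 -> X5 -> X9) has no collider blocking it and no conditioned non-collider, so it is open.
Try {X7}:
  P1: blocked at fork node X7 ∈ conditioning set.
  P2: blocked at fork node X7 ∈ conditioning set.
  P3: blocked at fork node X7 ∈ conditioning set.
  P4: blocked at fork node X7 ∈ conditioning set.
  P5: blocked at fork node X7 ∈ conditioning set.
  P6: blocked at fork node X7 ∈ conditioning set.
  P7: blocked at fork node X7 ∈ conditioning set.
  P8: blocked at fork node X7 ∈ conditioning set.
{X7} contains no descendant of X2 and blocks every backdoor path.
No other singleton works — e.g. {X8} leaves P7 open — so {X7} is the unique smallest valid adjustment set.

{X7}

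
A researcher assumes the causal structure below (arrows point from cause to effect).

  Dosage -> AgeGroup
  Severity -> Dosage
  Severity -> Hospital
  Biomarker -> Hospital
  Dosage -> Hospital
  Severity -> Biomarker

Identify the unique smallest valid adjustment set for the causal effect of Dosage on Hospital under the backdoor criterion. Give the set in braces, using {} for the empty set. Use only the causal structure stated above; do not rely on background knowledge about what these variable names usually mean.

Variables eligible for adjustment (non-descendants of Dosage, excluding Dosage and Hospital): {Biomarker, Severity}.
Backdoor paths from Dosage to Hospital:
  P1: Dosage <- Severity -> Biomarker -> Hospital
  P2: Dosage <- Severity -> Hospital
The empty set is not sufficient: P1 (Dosage <- Severity -> Biomarker -> Hospital) has no collider blocking it and no conditioned non-collider, so it is open.
Try {Severity}:
  P1: blocked at fork node Severity ∈ conditioning set.
  P2: blocked at fork node Severity ∈ conditioning set.
{Severity} contains no descendant of Dosage and blocks every backdoor path.
No other singleton works — e.g. {Biomarker} leaves P2 open — so {Severity} is the unique smallest valid adjustment set.

{Severity}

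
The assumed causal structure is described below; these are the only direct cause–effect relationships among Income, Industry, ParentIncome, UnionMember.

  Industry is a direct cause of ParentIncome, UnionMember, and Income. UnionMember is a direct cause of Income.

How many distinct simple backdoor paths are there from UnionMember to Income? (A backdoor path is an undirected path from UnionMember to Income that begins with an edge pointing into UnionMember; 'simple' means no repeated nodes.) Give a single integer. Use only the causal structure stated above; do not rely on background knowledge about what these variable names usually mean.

1

A backdoor path from UnionMember to Income is any simple undirected path whose first edge points into UnionMember (i.e. leaves UnionMember via a parent).
Parents of UnionMember: {Industry}.
Enumerating:
  P1: UnionMember <- Industry -> Income
That exhausts the simple backdoor paths. Count: 1.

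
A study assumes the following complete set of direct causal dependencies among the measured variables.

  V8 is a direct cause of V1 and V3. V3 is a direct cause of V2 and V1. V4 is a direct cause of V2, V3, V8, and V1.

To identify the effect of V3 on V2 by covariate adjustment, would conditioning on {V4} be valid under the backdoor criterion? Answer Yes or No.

Yes

Backdoor paths from V3 to V2 (paths whose first edge points into V3):
  P1: V3 <- V4 -> V2
  P2: V3 <- V8 <- V4 -> V2
  P3: V3 <- V8 -> V1 <- V4 -> V2
Condition 1 (no descendant of V3 in the set): holds — descendants of V3 are {V1, V2}; none are in {V4}.
Condition 2 (every backdoor path blocked by {V4}):
  P1: blocked at fork node V4 ∈ conditioning set.
  P2: blocked at fork node V4 ∈ conditioning set.
  P3: blocked at collider V1 (neither it nor any descendant is in the conditioning set).
{V4} satisfies the backdoor criterion.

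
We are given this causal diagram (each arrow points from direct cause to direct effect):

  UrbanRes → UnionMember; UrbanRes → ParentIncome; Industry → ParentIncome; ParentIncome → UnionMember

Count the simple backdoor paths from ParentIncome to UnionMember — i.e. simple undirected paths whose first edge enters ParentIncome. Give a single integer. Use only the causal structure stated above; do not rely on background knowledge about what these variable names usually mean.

1

A backdoor path from ParentIncome to UnionMember is any simple undirected path whose first edge points into ParentIncome (i.e. leaves ParentIncome via a parent).
Parents of ParentIncome: {Industry, UrbanRes}.
Enumerating:
  P1: ParentIncome <- UrbanRes -> UnionMember
That exhausts the simple backdoor paths. Count: 1.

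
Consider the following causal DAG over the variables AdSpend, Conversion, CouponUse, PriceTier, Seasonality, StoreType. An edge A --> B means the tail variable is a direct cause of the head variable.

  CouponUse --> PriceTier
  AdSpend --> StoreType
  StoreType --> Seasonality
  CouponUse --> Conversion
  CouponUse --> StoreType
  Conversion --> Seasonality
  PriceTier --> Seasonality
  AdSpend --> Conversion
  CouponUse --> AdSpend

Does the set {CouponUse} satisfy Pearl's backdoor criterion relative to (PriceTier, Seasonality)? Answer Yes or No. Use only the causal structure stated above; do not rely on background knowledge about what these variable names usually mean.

Backdoor paths from PriceTier to Seasonality (paths whose first edge points into PriceTier):
  P1: PriceTier <- CouponUse -> AdSpend -> StoreType -> Seasonality
  P2: PriceTier <- CouponUse -> AdSpend -> Conversion -> Seasonality
  P3: PriceTier <- CouponUse -> StoreType <- AdSpend -> Conversion -> Seasonality
  P4: PriceTier <- CouponUse -> StoreType -> Seasonality
  P5: PriceTier <- CouponUse -> Conversion <- AdSpend -> StoreType -> Seasonality
  P6: PriceTier <- CouponUse -> Conversion -> Seasonality
Condition 1 (no descendant of PriceTier in the set): holds — descendants of PriceTier are {Seasonality}; none are in {CouponUse}.
Condition 2 (every backdoor path blocked by {CouponUse}):
  P1: blocked at fork node CouponUse ∈ conditioning set.
  P2: blocked at fork node CouponUse ∈ conditioning set.
  P3: blocked at fork node CouponUse ∈ conditioning set.
  P4: blocked at fork node CouponUse ∈ conditioning set.
  P5: blocked at fork node CouponUse ∈ conditioning set.
  P6: blocked at fork node CouponUse ∈ conditioning set.
{CouponUse} satisfies the backdoor criterion.

Yes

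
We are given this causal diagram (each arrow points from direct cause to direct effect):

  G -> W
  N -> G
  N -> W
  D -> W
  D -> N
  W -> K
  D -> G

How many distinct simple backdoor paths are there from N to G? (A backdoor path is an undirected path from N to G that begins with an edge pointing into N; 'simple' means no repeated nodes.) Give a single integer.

A backdoor path from N to G is any simple undirected path whose first edge points into N (i.e. leaves N via a parent).
Parents of N: {D}.
Enumerating:
  P1: N <- D -> G
  P2: N <- D -> W <- G
That exhausts the simple backdoor paths. Count: 2.

2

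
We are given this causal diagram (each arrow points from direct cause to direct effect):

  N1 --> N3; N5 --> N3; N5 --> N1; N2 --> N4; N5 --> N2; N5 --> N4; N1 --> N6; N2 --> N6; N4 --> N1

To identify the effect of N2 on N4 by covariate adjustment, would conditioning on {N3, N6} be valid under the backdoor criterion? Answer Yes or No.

No

Backdoor paths from N2 to N4 (paths whose first edge points into N2):
  P1: N2 <- N5 -> N4
  P2: N2 <- N5 -> N1 <- N4
  P3: N2 <- N5 -> N3 <- N1 <- N4
Condition 1 (no descendant of N2 in the set): FAILS — N3 and N6 are descendants of N2.
Condition 2 (every backdoor path blocked by {N3, N6}):
  P1: open — no interior node is in the conditioning set.
  P2: open — collider(s) N1 are conditioned on (or have a conditioned descendant) and no non-collider on the path is in the set.
  P3: open — collider(s) N3 are conditioned on (or have a conditioned descendant) and no non-collider on the path is in the set.
{N3, N6} does not satisfy the backdoor criterion.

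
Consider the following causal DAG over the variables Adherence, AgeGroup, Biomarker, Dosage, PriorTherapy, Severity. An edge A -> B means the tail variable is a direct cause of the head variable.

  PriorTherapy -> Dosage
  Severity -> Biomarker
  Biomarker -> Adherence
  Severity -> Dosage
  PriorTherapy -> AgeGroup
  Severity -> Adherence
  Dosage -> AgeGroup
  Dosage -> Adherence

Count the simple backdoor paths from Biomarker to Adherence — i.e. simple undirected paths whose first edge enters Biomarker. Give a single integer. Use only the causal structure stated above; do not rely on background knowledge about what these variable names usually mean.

2

A backdoor path from Biomarker to Adherence is any simple undirected path whose first edge points into Biomarker (i.e. leaves Biomarker via a parent).
Parents of Biomarker: {Severity}.
Enumerating:
  P1: Biomarker <- Severity -> Dosage -> Adherence
  P2: Biomarker <- Severity -> Adherence
That exhausts the simple backdoor paths. Count: 2.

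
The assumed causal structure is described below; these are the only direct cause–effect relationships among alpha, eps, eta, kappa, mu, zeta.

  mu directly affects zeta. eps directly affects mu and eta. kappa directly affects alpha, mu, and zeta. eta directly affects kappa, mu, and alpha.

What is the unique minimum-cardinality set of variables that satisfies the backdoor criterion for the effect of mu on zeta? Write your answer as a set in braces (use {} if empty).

Variables eligible for adjustment (non-descendants of mu, excluding mu and zeta): {alpha, eps, eta, kappa}.
Backdoor paths from mu to zeta:
  P1: mu <- eps -> eta -> kappa -> zeta
  P2: mu <- eps -> eta -> alpha <- kappa -> zeta
  P3: mu <- eta -> kappa -> zeta
  P4: mu <- eta -> alpha <- kappa -> zeta
  P5: mu <- kappa -> zeta
The empty set is not sufficient: P1 (mu <- eps -> eta -> kappa -> zeta) has no collider blocking it and no conditioned non-collider, so it is open.
Try {kappa}:
  P1: blocked at chain node kappa ∈ conditioning set.
  P2: blocked at collider alpha (neither it nor any descendant is in the conditioning set).
  P3: blocked at chain node kappa ∈ conditioning set.
  P4: blocked at collider alpha (neither it nor any descendant is in the conditioning set).
  P5: blocked at fork node kappa ∈ conditioning set.
{kappa} contains no descendant of mu and blocks every backdoor path.
No other singleton works — e.g. {eps} leaves P3 open — so {kappa} is the unique smallest valid adjustment set.

{kappa}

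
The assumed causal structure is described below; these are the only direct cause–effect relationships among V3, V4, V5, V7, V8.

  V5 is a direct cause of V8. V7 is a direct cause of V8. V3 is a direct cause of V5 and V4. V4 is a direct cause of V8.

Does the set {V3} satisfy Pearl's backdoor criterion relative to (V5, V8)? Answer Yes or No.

Backdoor paths from V5 to V8 (paths whose first edge points into V5):
  P1: V5 <- V3 -> V4 -> V8
Condition 1 (no descendant of V5 in the set): holds — descendants of V5 are {V8}; none are in {V3}.
Condition 2 (every backdoor path blocked by {V3}):
  P1: blocked at fork node V3 ∈ conditioning set.
{V3} satisfies the backdoor criterion.

Yes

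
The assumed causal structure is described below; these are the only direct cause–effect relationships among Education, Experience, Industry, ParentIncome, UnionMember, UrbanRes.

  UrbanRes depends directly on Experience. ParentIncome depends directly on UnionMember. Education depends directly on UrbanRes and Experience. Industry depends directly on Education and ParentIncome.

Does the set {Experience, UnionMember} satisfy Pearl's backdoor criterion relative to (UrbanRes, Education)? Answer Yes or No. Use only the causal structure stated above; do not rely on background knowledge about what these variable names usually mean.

Backdoor paths from UrbanRes to Education (paths whose first edge points into UrbanRes):
  P1: UrbanRes <- Experience -> Education
Condition 1 (no descendant of UrbanRes in the set): holds — descendants of UrbanRes are {Education, Industry}; none are in {Experience, UnionMember}.
Condition 2 (every backdoor path blocked by {Experience, UnionMember}):
  P1: blocked at fork node Experience ∈ conditioning set.
{Experience, UnionMember} satisfies the backdoor criterion.

Yes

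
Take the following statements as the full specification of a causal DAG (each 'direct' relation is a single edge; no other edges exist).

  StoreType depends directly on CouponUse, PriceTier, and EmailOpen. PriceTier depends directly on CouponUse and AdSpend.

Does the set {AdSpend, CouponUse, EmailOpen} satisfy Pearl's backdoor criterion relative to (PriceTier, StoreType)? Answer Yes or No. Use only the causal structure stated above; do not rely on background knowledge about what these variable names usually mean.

Yes

Backdoor paths from PriceTier to StoreType (paths whose first edge points into PriceTier):
  P1: PriceTier <- CouponUse -> StoreType
Condition 1 (no descendant of PriceTier in the set): holds — descendants of PriceTier are {StoreType}; none are in {AdSpend, CouponUse, EmailOpen}.
Condition 2 (every backdoor path blocked by {AdSpend, CouponUse, EmailOpen}):
  P1: blocked at fork node CouponUse ∈ conditioning set.
{AdSpend, CouponUse, EmailOpen} satisfies the backdoor criterion.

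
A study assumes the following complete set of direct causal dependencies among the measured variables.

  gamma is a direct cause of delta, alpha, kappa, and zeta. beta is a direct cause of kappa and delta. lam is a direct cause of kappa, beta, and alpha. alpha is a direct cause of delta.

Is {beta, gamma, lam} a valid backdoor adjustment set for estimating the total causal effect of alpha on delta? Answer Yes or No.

Yes

Backdoor paths from alpha to delta (paths whose first edge points into alpha):
  P1: alpha <- gamma -> delta
  P2: alpha <- gamma -> kappa <- lam -> beta -> delta
  P3: alpha <- gamma -> kappa <- beta -> delta
  P4: alpha <- lam -> beta -> delta
  P5: alpha <- lam -> beta -> kappa <- gamma -> delta
  P6: alpha <- lam -> kappa <- gamma -> delta
  P7: alpha <- lam -> kappa <- beta -> delta
Condition 1 (no descendant of alpha in the set): holds — descendants of alpha are {delta}; none are in {beta, gamma, lam}.
Condition 2 (every backdoor path blocked by {beta, gamma, lam}):
  P1: blocked at fork node gamma ∈ conditioning set.
  P2: blocked at fork node gamma ∈ conditioning set.
  P3: blocked at fork node gamma ∈ conditioning set.
  P4: blocked at fork node lam ∈ conditioning set.
  P5: blocked at fork node lam ∈ conditioning set.
  P6: blocked at fork node lam ∈ conditioning set.
  P7: blocked at fork node lam ∈ conditioning set.
{beta, gamma, lam} satisfies the backdoor criterion.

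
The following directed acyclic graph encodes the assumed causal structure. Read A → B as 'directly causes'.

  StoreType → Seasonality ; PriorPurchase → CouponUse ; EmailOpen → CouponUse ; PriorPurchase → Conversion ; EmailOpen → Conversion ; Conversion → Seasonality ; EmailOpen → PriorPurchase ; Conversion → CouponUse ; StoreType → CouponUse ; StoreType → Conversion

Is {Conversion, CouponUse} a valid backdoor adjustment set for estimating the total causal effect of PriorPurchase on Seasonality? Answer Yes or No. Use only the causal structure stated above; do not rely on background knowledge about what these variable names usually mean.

Backdoor paths from PriorPurchase to Seasonality (paths whose first edge points into PriorPurchase):
  P1: PriorPurchase <- EmailOpen -> Conversion <- StoreType -> Seasonality
  P2: PriorPurchase <- EmailOpen -> Conversion -> Seasonality
  P3: PriorPurchase <- EmailOpen -> Conversion -> CouponUse <- StoreType -> Seasonality
  P4: PriorPurchase <- EmailOpen -> CouponUse <- StoreType -> Conversion -> Seasonality
  P5: PriorPurchase <- EmailOpen -> CouponUse <- StoreType -> Seasonality
  P6: PriorPurchase <- EmailOpen -> CouponUse <- Conversion <- StoreType -> Seasonality
  P7: PriorPurchase <- EmailOpen -> CouponUse <- Conversion -> Seasonality
Condition 1 (no descendant of PriorPurchase in the set): FAILS — Conversion and CouponUse are descendants of PriorPurchase.
Condition 2 (every backdoor path blocked by {Conversion, CouponUse}):
  P1: open — collider(s) Conversion are conditioned on (or have a conditioned descendant) and no non-collider on the path is in the set.
  P2: blocked at chain node Conversion ∈ conditioning set.
  P3: blocked at chain node Conversion ∈ conditioning set.
  P4: blocked at chain node Conversion ∈ conditioning set.
  P5: open — collider(s) CouponUse are conditioned on (or have a conditioned descendant) and no non-collider on the path is in the set.
  P6: blocked at chain node Conversion ∈ conditioning set.
  P7: blocked at fork node Conversion ∈ conditioning set.
{Conversion, CouponUse} does not satisfy the backdoor criterion.

No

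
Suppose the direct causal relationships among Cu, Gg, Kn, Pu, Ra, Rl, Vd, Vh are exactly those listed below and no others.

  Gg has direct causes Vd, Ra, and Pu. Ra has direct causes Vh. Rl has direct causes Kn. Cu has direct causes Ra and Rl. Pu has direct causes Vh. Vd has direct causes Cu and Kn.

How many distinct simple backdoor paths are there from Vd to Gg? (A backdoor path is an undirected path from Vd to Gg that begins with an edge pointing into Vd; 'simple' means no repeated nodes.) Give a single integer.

A backdoor path from Vd to Gg is any simple undirected path whose first edge points into Vd (i.e. leaves Vd via a parent).
Parents of Vd: {Cu, Kn}.
Enumerating:
  P1: Vd <- Kn -> Rl -> Cu <- Ra <- Vh -> Pu -> Gg
  P2: Vd <- Kn -> Rl -> Cu <- Ra -> Gg
  P3: Vd <- Cu <- Ra <- Vh -> Pu -> Gg
  P4: Vd <- Cu <- Ra -> Gg
That exhausts the simple backdoor paths. Count: 4.

4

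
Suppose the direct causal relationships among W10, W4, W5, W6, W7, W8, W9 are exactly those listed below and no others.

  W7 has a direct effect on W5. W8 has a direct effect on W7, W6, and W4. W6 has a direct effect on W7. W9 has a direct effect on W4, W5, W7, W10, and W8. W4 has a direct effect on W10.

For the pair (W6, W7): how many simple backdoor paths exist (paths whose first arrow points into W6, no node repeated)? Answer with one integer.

A backdoor path from W6 to W7 is any simple undirected path whose first edge points into W6 (i.e. leaves W6 via a parent).
Parents of W6: {W8}.
Enumerating:
  P1: W6 <- W8 <- W9 -> W7
  P2: W6 <- W8 <- W9 -> W5 <- W7
  P3: W6 <- W8 -> W7
  P4: W6 <- W8 -> W4 <- W9 -> W7
  P5: W6 <- W8 -> W4 <- W9 -> W5 <- W7
  P6: W6 <- W8 -> W4 -> W10 <- W9 -> W7
  P7: W6 <- W8 -> W4 -> W10 <- W9 -> W5 <- W7
That exhausts the simple backdoor paths. Count: 7.

7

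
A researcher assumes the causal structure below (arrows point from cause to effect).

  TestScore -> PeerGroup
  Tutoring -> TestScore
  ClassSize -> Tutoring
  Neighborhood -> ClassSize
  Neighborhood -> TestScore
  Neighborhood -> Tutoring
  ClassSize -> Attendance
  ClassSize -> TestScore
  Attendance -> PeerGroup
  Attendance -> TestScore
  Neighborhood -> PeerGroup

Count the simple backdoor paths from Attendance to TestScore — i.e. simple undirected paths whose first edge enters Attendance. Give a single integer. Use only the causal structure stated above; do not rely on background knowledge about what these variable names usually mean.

A backdoor path from Attendance to TestScore is any simple undirected path whose first edge points into Attendance (i.e. leaves Attendance via a parent).
Parents of Attendance: {ClassSize}.
Enumerating:
  P1: Attendance <- ClassSize <- Neighborhood -> Tutoring -> TestScore
  P2: Attendance <- ClassSize <- Neighborhood -> TestScore
  P3: Attendance <- ClassSize <- Neighborhood -> PeerGroup <- TestScore
  P4: Attendance <- ClassSize -> Tutoring <- Neighborhood -> TestScore
  P5: Attendance <- ClassSize -> Tutoring <- Neighborhood -> PeerGroup <- TestScore
  P6: Attendance <- ClassSize -> Tutoring -> TestScore
  P7: Attendance <- ClassSize -> TestScore
That exhausts the simple backdoor paths. Count: 7.

7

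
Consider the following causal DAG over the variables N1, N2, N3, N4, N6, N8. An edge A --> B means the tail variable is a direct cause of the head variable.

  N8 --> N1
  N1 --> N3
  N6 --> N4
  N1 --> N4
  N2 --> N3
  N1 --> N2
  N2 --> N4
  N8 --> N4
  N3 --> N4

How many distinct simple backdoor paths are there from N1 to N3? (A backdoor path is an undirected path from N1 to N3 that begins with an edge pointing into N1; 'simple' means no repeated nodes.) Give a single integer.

2

A backdoor path from N1 to N3 is any simple undirected path whose first edge points into N1 (i.e. leaves N1 via a parent).
Parents of N1: {N8}.
Enumerating:
  P1: N1 <- N8 -> N4 <- N2 -> N3
  P2: N1 <- N8 -> N4 <- N3
That exhausts the simple backdoor paths. Count: 2.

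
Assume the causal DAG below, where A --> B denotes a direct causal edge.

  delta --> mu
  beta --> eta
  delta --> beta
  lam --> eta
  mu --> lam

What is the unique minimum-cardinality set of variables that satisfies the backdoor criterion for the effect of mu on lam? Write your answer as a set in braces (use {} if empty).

Variables eligible for adjustment (non-descendants of mu, excluding mu and lam): {beta, delta}.
Backdoor paths from mu to lam:
  P1: mu <- delta -> beta -> eta <- lam
Each backdoor path contains an unconditioned collider, so every path is already blocked with the empty conditioning set:
  P1: blocked at collider eta (neither it nor any descendant is in the conditioning set).
The empty set is therefore the unique smallest valid set.

{}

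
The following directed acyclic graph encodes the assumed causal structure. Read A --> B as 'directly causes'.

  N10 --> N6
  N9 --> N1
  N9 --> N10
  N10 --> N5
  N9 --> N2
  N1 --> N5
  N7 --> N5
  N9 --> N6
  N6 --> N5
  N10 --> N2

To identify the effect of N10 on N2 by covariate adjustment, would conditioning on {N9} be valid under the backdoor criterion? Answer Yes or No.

Yes

Backdoor paths from N10 to N2 (paths whose first edge points into N10):
  P1: N10 <- N9 -> N2
Condition 1 (no descendant of N10 in the set): holds — descendants of N10 are {N2, N5, N6}; none are in {N9}.
Condition 2 (every backdoor path blocked by {N9}):
  P1: blocked at fork node N9 ∈ conditioning set.
{N9} satisfies the backdoor criterion.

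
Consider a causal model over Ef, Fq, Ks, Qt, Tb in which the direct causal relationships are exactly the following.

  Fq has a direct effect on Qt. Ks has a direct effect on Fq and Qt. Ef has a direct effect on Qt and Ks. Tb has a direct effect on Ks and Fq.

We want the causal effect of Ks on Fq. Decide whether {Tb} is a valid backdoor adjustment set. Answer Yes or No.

Backdoor paths from Ks to Fq (paths whose first edge points into Ks):
  P1: Ks <- Ef -> Qt <- Fq
  P2: Ks <- Tb -> Fq
Condition 1 (no descendant of Ks in the set): holds — descendants of Ks are {Fq, Qt}; none are in {Tb}.
Condition 2 (every backdoor path blocked by {Tb}):
  P1: blocked at collider Qt (neither it nor any descendant is in the conditioning set).
  P2: blocked at fork node Tb ∈ conditioning set.
{Tb} satisfies the backdoor criterion.

Yes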